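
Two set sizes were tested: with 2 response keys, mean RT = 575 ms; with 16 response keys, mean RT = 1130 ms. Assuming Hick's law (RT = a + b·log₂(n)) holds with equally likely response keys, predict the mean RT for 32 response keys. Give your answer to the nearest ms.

With log₂ n on the abscissa the relation is linear; from the two conditions:
  b = (1130 − 575) / (log₂ 16 − log₂ 2) = 555 / (4 − 1) = 185 ms/bit
  a = 575 − 185 × 1 = 390 ms
Then RT(32) = 390 + 185 × log₂ 32 = 390 + 185 × 5 ≈ 1315.000 ms.

1315 ms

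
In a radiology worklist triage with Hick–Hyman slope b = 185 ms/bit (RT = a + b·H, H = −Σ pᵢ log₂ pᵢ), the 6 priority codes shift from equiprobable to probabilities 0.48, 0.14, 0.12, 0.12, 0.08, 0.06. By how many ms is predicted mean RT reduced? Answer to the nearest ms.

76 ms

The RT saving is b·ΔH. Equiprobable H₀ = log₂(6) = 2.5850 bits; with the given probabilities H = 2.1746 bits.
b·(H₀ − H) = 185 × (2.5850 − 2.1746) = 75.93 ms.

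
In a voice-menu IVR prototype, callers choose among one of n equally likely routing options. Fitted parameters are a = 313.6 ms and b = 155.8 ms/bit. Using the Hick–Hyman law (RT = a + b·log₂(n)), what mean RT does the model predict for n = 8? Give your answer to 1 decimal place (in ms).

log₂(8) = 3 bits, so RT = 313.6 + 155.8 × 3 ≈ 781.000 ms.

781.0 ms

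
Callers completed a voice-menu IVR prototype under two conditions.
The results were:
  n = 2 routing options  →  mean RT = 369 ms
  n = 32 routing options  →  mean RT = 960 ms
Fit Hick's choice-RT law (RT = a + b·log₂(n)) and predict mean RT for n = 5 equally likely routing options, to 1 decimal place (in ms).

RT is linear in log₂ n, so two points fix the line:
  b = (960 − 369) / (log₂ 32 − log₂ 2) = 591 / (5 − 1) = 147.750 ms/bit
  a = 369 − 147.750 × 1 = 221.250 ms
Then RT(5) = 221.250 + 147.750 × log₂ 5 = 221.250 + 147.750 × 2.3219 ≈ 564.315 ms.

564.3 ms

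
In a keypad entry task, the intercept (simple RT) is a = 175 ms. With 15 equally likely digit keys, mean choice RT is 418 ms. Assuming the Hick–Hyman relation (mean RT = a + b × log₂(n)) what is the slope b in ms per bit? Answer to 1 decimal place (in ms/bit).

b = (418 − 175) / log₂(15) = 243 / 3.9069 = 62.198 ms/bit.

62.2 ms/bit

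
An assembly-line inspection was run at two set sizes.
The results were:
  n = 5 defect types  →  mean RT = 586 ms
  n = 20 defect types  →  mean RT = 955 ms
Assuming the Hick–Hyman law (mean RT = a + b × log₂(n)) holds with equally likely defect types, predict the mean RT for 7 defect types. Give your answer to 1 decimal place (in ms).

675.6 ms

Solve the two-equation system in a and b:
  b = (955 − 586) / (log₂ 20 − log₂ 5) = 369 / (4.3219 − 2.3219) = 184.500 ms/bit
  a = 586 − 184.500 × 2.3219 = 157.604 ms
Then RT(7) = 157.604 + 184.500 × log₂ 7 = 157.604 + 184.500 × 2.8074 ≈ 675.561 ms.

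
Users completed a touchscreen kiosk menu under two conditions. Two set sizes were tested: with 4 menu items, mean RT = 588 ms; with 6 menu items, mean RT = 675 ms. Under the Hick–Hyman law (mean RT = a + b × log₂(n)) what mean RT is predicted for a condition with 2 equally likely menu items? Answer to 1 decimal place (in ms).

With log₂ n on the abscissa the relation is linear; from the two conditions:
  b = (675 − 588) / (log₂ 6 − log₂ 4) = 87 / (2.5850 − 2) = 148.727 ms/bit
  a = 588 − 148.727 × 2 = 290.545 ms
Then RT(2) = 290.545 + 148.727 × log₂ 2 = 290.545 + 148.727 × 1 ≈ 439.273 ms.

439.3 ms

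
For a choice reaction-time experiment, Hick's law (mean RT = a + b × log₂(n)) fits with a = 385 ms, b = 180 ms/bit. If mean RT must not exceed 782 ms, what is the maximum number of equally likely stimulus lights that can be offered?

4

Set 385 + 180·log₂ n ≤ 782 → log₂ n ≤ (782 − 385)/180 = 2.2056.
So n ≤ 2^2.2056 = 4.613; the largest integer n is 4.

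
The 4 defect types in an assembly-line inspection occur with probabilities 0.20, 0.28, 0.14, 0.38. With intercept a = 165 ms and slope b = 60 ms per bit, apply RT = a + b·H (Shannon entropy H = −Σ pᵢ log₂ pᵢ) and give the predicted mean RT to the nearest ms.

279 ms

H = 0.20·log₂(1/0.20) + 0.28·log₂(1/0.28) + 0.14·log₂(1/0.14) + 0.38·log₂(1/0.38) = 1.9062 bits.
RT = 165 + 60 × 1.9062 = 279.37 ms.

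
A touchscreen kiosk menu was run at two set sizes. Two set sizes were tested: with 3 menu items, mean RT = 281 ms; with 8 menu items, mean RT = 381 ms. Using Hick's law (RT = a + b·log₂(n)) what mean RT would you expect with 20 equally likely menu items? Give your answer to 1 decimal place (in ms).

474.4 ms

With log₂ n on the abscissa the relation is linear; from the two conditions:
  b = (381 − 281) / (log₂ 8 − log₂ 3) = 100 / (3 − 1.5850) = 70.670 ms/bit
  a = 281 − 70.670 × 1.5850 = 168.991 ms
Then RT(20) = 168.991 + 70.670 × log₂ 20 = 168.991 + 70.670 × 4.3219 ≈ 474.420 ms.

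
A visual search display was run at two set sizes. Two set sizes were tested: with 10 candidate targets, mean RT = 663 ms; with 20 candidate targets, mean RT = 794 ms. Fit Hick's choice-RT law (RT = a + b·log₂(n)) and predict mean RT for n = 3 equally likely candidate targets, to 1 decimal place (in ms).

Solve the two-equation system in a and b:
  b = (794 − 663) / (log₂ 20 − log₂ 10) = 131 / (4.3219 − 3.3219) = 131.000 ms/bit
  a = 663 − 131.000 × 3.3219 = 227.827 ms
Then RT(3) = 227.827 + 131.000 × log₂ 3 = 227.827 + 131.000 × 1.5850 ≈ 435.458 ms.

435.5 ms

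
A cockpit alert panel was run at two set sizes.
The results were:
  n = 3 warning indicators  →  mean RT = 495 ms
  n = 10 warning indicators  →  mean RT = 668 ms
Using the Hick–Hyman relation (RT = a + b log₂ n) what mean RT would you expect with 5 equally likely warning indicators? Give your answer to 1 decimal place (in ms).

568.4 ms

Solve the two-equation system in a and b:
  b = (668 − 495) / (log₂ 10 − log₂ 3) = 173 / (3.3219 − 1.5850) = 99.599 ms/bit
  a = 495 − 99.599 × 1.5850 = 337.139 ms
Then RT(5) = 337.139 + 99.599 × log₂ 5 = 337.139 + 99.599 × 2.3219 ≈ 568.401 ms.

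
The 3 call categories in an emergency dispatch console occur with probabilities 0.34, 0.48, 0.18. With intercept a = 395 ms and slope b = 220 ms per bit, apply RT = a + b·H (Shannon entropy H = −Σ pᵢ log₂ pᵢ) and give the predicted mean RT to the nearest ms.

721 ms

Entropy contributions −pᵢ log₂ pᵢ: 0.5292, 0.5083, 0.4453; sum H = 1.4828 bits.
RT = a + bH = 395 + 220·1.4828 = 721.21 ms.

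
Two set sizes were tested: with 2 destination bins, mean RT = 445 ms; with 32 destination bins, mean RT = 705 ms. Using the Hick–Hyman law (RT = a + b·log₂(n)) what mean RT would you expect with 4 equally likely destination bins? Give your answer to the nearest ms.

510 ms

Solve the two-equation system in a and b:
  b = (705 − 445) / (log₂ 32 − log₂ 2) = 260 / (5 − 1) = 65 ms/bit
  a = 445 − 65 × 1 = 380 ms
Then RT(4) = 380 + 65 × log₂ 4 = 380 + 65 × 2 ≈ 510.000 ms.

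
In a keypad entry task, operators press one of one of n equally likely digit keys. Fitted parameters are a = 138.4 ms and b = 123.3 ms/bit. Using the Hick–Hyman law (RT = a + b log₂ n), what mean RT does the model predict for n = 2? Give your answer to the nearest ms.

262 ms

log₂(2) = 1 bits, so RT = 138.4 + 123.3 × 1 ≈ 261.700 ms.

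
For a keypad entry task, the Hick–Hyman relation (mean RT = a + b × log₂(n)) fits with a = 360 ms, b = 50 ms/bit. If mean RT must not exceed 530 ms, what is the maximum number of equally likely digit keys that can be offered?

Set 360 + 50·log₂ n ≤ 530 → log₂ n ≤ (530 − 360)/50 = 3.4000.
So n ≤ 2^3.4000 = 10.556; the largest integer n is 10.

10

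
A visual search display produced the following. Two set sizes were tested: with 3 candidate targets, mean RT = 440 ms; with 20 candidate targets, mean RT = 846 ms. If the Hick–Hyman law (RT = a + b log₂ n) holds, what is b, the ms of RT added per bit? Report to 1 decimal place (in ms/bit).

148.3 ms/bit

Slope: b = (846 − 440) / (log₂ 20 − log₂ 3) = 406/2.7370 = 148.339 ms/bit.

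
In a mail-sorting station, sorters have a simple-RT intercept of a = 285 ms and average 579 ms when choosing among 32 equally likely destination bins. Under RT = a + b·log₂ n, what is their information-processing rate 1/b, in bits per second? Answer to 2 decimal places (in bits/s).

Choice component = 579 − 285 = 294 ms over log₂(32) = 5 bits.
b = 294 / 5 = 58.800 ms/bit, so 1/b = 17.007 bits/s.

17.01 bits/s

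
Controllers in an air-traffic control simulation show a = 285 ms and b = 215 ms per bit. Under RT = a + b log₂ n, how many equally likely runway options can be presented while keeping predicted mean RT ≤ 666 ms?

Set 285 + 215·log₂ n ≤ 666 → log₂ n ≤ (666 − 285)/215 = 1.7721.
So n ≤ 2^1.7721 = 3.415; the largest integer n is 3.

3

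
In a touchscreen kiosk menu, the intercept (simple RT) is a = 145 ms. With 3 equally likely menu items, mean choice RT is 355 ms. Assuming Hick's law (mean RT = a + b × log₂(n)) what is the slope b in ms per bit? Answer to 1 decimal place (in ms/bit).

132.5 ms/bit

log₂(3) = 1.5850 bits.
b = (RT − a)/log₂ n = (355 − 145) / 1.5850 = 132.495 ms/bit.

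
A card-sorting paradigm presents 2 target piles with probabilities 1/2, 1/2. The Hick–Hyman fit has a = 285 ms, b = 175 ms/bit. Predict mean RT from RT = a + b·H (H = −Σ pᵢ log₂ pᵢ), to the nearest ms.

H = −Σ pᵢ log₂ pᵢ = 0.5·1 + 0.5·1 = 1.000 bits.
RT = 285 + 175 × 1.000 = 460.00 ms.

460 ms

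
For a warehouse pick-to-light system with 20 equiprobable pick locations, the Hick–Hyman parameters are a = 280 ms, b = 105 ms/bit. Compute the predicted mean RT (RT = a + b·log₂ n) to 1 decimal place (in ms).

733.8 ms

log₂(20) = 4.3219 bits, so RT = 280 + 105 × 4.3219 ≈ 733.802 ms.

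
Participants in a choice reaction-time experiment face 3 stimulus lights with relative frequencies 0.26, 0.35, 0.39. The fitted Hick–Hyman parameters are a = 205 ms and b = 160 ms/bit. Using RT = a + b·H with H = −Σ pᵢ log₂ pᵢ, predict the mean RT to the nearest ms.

455 ms

H = 0.26·log₂(1/0.26) + 0.35·log₂(1/0.35) + 0.39·log₂(1/0.39) = 1.5652 bits.
RT = 205 + 160 × 1.5652 = 455.43 ms.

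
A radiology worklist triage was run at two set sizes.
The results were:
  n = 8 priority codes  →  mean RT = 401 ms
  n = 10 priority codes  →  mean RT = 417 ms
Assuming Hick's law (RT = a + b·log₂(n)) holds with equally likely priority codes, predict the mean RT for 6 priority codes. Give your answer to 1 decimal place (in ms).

380.4 ms

Fit slope and intercept:
  b = (417 − 401) / (log₂ 10 − log₂ 8) = 16 / (3.3219 − 3) = 49.701 ms/bit
  a = 401 − 49.701 × 3 = 251.898 ms
Then RT(6) = 251.898 + 49.701 × log₂ 6 = 251.898 + 49.701 × 2.5850 ≈ 380.372 ms.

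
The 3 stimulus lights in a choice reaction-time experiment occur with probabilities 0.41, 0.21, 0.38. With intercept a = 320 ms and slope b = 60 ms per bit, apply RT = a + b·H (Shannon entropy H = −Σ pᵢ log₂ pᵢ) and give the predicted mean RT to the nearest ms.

Entropy contributions −pᵢ log₂ pᵢ: 0.5274, 0.4728, 0.5305; sum H = 1.5307 bits.
RT = a + bH = 320 + 60·1.5307 = 411.84 ms.

412 ms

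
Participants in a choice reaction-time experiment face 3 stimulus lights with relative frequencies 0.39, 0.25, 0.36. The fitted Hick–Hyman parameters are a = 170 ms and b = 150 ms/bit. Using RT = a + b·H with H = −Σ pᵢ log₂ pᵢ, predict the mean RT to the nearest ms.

Entropy contributions −pᵢ log₂ pᵢ: 0.5298, 0.5000, 0.5306; sum H = 1.5604 bits.
RT = a + bH = 170 + 150·1.5604 = 404.06 ms.

404 ms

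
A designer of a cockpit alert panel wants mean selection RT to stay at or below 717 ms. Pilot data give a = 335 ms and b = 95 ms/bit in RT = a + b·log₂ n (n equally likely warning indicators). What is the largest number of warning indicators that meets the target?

16

95·log₂ n ≤ 717 − 335 = 382, giving log₂ n ≤ 4.0211 and n ≤ 16.235. The largest whole number is 16.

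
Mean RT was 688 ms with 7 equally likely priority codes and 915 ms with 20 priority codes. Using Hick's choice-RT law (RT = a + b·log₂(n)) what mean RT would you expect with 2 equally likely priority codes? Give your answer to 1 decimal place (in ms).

RT is linear in log₂ n, so two points fix the line:
  b = (915 − 688) / (log₂ 20 − log₂ 7) = 227 / (4.3219 − 2.8074) = 149.877 ms/bit
  a = 688 − 149.877 × 2.8074 = 267.241 ms
Then RT(2) = 267.241 + 149.877 × log₂ 2 = 267.241 + 149.877 × 1 ≈ 417.119 ms.

417.1 ms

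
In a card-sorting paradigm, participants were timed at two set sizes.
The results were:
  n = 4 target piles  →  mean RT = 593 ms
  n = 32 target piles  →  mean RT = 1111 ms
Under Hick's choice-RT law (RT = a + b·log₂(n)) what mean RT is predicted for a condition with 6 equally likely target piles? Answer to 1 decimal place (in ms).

694.0 ms

Fit slope and intercept:
  b = (1111 − 593) / (log₂ 32 − log₂ 4) = 518 / (5 − 2) = 172.667 ms/bit
  a = 593 − 172.667 × 2 = 247.667 ms
Then RT(6) = 247.667 + 172.667 × log₂ 6 = 247.667 + 172.667 × 2.5850 ≈ 694.004 ms.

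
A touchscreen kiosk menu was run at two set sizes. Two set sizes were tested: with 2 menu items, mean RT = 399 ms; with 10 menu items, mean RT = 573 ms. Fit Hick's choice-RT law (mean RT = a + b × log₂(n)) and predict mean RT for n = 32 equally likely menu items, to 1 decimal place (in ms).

With log₂ n on the abscissa the relation is linear; from the two conditions:
  b = (573 − 399) / (log₂ 10 − log₂ 2) = 174 / (3.3219 − 1) = 74.938 ms/bit
  a = 399 − 74.938 × 1 = 324.062 ms
Then RT(32) = 324.062 + 74.938 × log₂ 32 = 324.062 + 74.938 × 5 ≈ 698.751 ms.

698.8 ms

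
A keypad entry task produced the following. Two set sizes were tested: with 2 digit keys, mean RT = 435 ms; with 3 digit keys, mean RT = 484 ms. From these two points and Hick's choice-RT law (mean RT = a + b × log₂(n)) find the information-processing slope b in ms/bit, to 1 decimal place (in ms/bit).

b = (RT₂ − RT₁)/(log₂ n₂ − log₂ n₁) = (484 − 435)/(1.5850 − 1) = 83.766 ms/bit.

83.8 ms/bit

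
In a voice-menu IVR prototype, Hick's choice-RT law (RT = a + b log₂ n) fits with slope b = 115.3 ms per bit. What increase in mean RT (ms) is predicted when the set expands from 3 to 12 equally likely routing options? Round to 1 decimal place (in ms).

Only the slope matters, since a is common to both: ΔRT = b·log₂(n₂/n₁).
log₂(12) − log₂(3) = log₂(12/3) = log₂(4) = 2.
ΔRT = 115.3 × 2.0000 = 230.600 ms.

230.6 ms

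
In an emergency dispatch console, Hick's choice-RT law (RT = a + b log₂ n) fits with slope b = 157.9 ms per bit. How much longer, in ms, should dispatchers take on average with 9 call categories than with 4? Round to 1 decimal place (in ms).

Only the slope matters, since a is common to both: ΔRT = b·log₂(n₂/n₁).
log₂(9) − log₂(4) = 3.1699 − 2 = 1.1699.
ΔRT = 157.9 × 1.1699 = 184.731 ms.

184.7 ms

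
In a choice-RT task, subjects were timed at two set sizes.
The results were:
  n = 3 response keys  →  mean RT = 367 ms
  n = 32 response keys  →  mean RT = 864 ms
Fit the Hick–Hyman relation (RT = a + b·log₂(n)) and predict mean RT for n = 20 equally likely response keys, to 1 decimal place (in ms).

765.3 ms

Solve the two-equation system in a and b:
  b = (864 − 367) / (log₂ 32 − log₂ 3) = 497 / (5 − 1.5850) = 145.533 ms/bit
  a = 367 − 145.533 × 1.5850 = 136.336 ms
Then RT(20) = 136.336 + 145.533 × log₂ 20 = 136.336 + 145.533 × 4.3219 ≈ 765.318 ms.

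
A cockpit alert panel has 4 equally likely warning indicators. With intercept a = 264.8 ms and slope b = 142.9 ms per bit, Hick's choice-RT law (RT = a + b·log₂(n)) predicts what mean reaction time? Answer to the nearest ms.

log₂(4) = 2 bits, so RT = 264.8 + 142.9 × 2 ≈ 550.600 ms.

551 ms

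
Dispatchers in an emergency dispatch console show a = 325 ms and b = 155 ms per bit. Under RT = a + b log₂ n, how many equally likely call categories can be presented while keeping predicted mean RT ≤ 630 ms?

155·log₂ n ≤ 630 − 325 = 305, giving log₂ n ≤ 1.9677 and n ≤ 3.912. The largest whole number is 3.

3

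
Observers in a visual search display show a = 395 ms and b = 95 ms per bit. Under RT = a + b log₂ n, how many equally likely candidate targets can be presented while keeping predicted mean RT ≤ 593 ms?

Information budget: (593 − 395)/95 = 2.0842 bits, so n ≤ 2^2.0842 = 4.240 → at most 4.

4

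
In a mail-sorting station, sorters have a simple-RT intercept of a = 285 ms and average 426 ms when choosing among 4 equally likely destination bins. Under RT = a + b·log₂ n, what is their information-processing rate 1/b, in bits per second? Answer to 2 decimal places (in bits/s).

Choice component = 426 − 285 = 141 ms over log₂(4) = 2 bits.
b = 141 / 2 = 70.500 ms/bit, so 1/b = 14.184 bits/s.

14.18 bits/s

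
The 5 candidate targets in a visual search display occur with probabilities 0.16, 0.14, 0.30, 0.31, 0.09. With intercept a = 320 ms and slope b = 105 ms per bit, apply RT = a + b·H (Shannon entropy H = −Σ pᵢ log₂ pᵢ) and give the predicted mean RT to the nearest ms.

549 ms

Entropy contributions −pᵢ log₂ pᵢ: 0.4230, 0.3971, 0.5211, 0.5238, 0.3127; sum H = 2.1777 bits.
RT = a + bH = 320 + 105·2.1777 = 548.65 ms.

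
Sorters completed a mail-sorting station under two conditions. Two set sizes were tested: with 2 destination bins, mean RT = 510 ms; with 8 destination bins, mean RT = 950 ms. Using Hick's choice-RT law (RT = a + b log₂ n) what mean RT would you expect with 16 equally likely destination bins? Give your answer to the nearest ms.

1170 ms

With log₂ n on the abscissa the relation is linear; from the two conditions:
  b = (950 − 510) / (log₂ 8 − log₂ 2) = 440 / (3 − 1) = 220 ms/bit
  a = 510 − 220 × 1 = 290 ms
Then RT(16) = 290 + 220 × log₂ 16 = 290 + 220 × 4 ≈ 1170.000 ms.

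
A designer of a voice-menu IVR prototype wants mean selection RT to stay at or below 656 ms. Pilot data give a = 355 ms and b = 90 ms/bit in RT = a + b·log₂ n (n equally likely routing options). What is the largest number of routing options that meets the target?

10

90·log₂ n ≤ 656 − 355 = 301, giving log₂ n ≤ 3.3444 and n ≤ 10.157. The largest whole number is 10.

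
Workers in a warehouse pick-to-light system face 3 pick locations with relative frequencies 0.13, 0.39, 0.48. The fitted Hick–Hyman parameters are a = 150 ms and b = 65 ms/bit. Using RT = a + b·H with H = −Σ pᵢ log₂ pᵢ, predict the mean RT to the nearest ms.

242 ms

H = 0.13·log₂(1/0.13) + 0.39·log₂(1/0.39) + 0.48·log₂(1/0.48) = 1.4207 bits.
RT = 150 + 65 × 1.4207 = 242.35 ms.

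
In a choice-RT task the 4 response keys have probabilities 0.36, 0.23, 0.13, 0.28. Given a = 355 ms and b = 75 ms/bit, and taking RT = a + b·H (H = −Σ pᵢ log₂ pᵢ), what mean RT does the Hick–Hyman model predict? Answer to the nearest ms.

499 ms

H = 0.36·log₂(1/0.36) + 0.23·log₂(1/0.23) + 0.13·log₂(1/0.13) + 0.28·log₂(1/0.28) = 1.9151 bits.
RT = 355 + 75 × 1.9151 = 498.64 ms.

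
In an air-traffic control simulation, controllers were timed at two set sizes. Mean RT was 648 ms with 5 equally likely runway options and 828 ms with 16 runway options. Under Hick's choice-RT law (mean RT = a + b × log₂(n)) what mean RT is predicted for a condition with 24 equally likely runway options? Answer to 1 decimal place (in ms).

890.7 ms

RT is linear in log₂ n, so two points fix the line:
  b = (828 − 648) / (log₂ 16 − log₂ 5) = 180 / (4 − 2.3219) = 107.266 ms/bit
  a = 648 − 107.266 × 2.3219 = 398.936 ms
Then RT(24) = 398.936 + 107.266 × log₂ 24 = 398.936 + 107.266 × 4.5850 ≈ 890.747 ms.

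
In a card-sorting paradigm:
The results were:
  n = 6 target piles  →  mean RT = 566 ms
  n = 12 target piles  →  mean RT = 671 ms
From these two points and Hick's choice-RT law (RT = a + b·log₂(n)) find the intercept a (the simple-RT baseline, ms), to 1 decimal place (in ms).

294.6 ms

b = (RT₂ − RT₁)/(log₂ n₂ − log₂ n₁) = (671 − 566)/(3.5850 − 2.5850) = 105.000 ms/bit.
Intercept: a = 566 − 105.000·log₂(6) = 294.579 ms.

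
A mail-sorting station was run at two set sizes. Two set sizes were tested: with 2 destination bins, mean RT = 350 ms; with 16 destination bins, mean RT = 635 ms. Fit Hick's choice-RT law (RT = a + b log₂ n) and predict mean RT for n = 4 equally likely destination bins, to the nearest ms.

Solve the two-equation system in a and b:
  b = (635 − 350) / (log₂ 16 − log₂ 2) = 285 / (4 − 1) = 95 ms/bit
  a = 350 − 95 × 1 = 255 ms
Then RT(4) = 255 + 95 × log₂ 4 = 255 + 95 × 2 ≈ 445.000 ms.

445 ms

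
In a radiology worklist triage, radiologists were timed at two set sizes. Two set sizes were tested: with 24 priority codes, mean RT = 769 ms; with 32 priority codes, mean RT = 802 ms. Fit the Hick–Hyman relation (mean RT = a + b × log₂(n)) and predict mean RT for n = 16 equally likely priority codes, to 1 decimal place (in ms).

With log₂ n on the abscissa the relation is linear; from the two conditions:
  b = (802 − 769) / (log₂ 32 − log₂ 24) = 33 / (5 − 4.5850) = 79.511 ms/bit
  a = 769 − 79.511 × 4.5850 = 404.446 ms
Then RT(16) = 404.446 + 79.511 × log₂ 16 = 404.446 + 79.511 × 4 ≈ 722.489 ms.

722.5 ms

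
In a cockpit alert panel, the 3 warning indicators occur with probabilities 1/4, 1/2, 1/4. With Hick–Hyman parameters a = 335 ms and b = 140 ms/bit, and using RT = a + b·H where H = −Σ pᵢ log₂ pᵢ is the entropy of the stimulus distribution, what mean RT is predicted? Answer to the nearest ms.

H = −Σ pᵢ log₂ pᵢ = 0.25·2 + 0.5·1 + 0.25·2 = 1.500 bits.
RT = 335 + 140 × 1.500 = 545.00 ms.

545 ms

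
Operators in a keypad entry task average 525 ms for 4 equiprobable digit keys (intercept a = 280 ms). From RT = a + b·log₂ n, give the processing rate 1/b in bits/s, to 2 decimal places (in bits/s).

8.16 bits/s

Choice component = 525 − 280 = 245 ms over log₂(4) = 2 bits.
b = 245 / 2 = 122.500 ms/bit, so 1/b = 8.163 bits/s.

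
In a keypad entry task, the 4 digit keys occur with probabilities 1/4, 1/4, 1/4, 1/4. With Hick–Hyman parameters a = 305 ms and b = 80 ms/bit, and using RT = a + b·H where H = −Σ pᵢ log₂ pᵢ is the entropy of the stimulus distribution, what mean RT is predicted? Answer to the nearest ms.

465 ms

Each term −pᵢ log₂ pᵢ: 0.25·2 + 0.25·2 + 0.25·2 + 0.25·2; summed, H = 2.000 bits.
Mean RT = a + bH = 305 + 80·2.000 = 465.00 ms.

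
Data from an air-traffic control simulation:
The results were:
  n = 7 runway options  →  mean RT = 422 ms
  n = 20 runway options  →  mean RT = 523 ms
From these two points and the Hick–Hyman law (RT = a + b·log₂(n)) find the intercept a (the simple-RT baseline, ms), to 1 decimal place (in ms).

b = (RT₂ − RT₁)/(log₂ n₂ − log₂ n₁) = (523 − 422)/(4.3219 − 2.8074) = 66.685 ms/bit.
Intercept: a = 422 − 66.685·log₂(7) = 234.790 ms.

234.8 ms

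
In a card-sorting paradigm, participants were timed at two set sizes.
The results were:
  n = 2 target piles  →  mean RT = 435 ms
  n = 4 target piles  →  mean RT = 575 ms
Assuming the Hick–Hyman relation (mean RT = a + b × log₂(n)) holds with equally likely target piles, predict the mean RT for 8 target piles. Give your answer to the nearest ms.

With log₂ n on the abscissa the relation is linear; from the two conditions:
  b = (575 − 435) / (log₂ 4 − log₂ 2) = 140 / (2 − 1) = 140 ms/bit
  a = 435 − 140 × 1 = 295 ms
Then RT(8) = 295 + 140 × log₂ 8 = 295 + 140 × 3 ≈ 715.000 ms.

715 ms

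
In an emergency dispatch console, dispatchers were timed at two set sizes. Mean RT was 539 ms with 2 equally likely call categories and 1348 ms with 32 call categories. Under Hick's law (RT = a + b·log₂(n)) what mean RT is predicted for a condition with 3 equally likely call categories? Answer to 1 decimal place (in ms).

Solve the two-equation system in a and b:
  b = (1348 − 539) / (log₂ 32 − log₂ 2) = 809 / (5 − 1) = 202.250 ms/bit
  a = 539 − 202.250 × 1 = 336.750 ms
Then RT(3) = 336.750 + 202.250 × log₂ 3 = 336.750 + 202.250 × 1.5850 ≈ 657.309 ms.

657.3 ms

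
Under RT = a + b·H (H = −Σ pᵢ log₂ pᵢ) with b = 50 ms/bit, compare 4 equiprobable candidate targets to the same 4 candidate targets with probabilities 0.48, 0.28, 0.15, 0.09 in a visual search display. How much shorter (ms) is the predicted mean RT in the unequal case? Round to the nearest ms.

The RT saving is b·ΔH. Equiprobable H₀ = log₂(4) = 2.0000 bits; with the given probabilities H = 1.7457 bits.
b·(H₀ − H) = 50 × (2.0000 − 1.7457) = 12.72 ms.

13 ms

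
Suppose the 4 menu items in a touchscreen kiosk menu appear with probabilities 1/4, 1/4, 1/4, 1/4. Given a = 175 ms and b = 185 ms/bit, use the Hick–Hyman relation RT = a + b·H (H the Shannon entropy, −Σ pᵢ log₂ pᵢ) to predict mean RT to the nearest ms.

Each term −pᵢ log₂ pᵢ: 0.25·2 + 0.25·2 + 0.25·2 + 0.25·2; summed, H = 2.000 bits.
Mean RT = a + bH = 175 + 185·2.000 = 545.00 ms.

545 ms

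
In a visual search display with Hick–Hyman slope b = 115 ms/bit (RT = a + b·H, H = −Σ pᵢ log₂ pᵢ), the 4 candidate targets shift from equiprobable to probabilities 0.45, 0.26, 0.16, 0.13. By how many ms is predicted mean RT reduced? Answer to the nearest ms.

Equiprobable entropy H₀ = log₂ 4 = 2.0000 bits.
Skewed entropy H = −Σ pᵢ log₂ pᵢ = 1.8294 bits.
ΔRT = b·(H₀ − H) = 115 × 0.1706 = 19.62 ms.

20 ms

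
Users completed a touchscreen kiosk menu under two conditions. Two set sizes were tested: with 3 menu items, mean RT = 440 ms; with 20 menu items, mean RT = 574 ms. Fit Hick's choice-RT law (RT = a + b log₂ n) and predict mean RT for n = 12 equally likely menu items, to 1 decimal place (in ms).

Solve the two-equation system in a and b:
  b = (574 − 440) / (log₂ 20 − log₂ 3) = 134 / (4.3219 − 1.5850) = 48.959 ms/bit
  a = 440 − 48.959 × 1.5850 = 362.401 ms
Then RT(12) = 362.401 + 48.959 × log₂ 12 = 362.401 + 48.959 × 3.5850 ≈ 537.919 ms.

537.9 ms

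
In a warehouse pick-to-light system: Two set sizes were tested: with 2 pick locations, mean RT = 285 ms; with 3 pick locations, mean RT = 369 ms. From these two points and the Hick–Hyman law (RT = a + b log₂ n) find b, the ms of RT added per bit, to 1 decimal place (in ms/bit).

The slope on a log₂ axis is (369 − 285) / (1.5850 − 1) = 143.599 ms/bit.

143.6 ms/bit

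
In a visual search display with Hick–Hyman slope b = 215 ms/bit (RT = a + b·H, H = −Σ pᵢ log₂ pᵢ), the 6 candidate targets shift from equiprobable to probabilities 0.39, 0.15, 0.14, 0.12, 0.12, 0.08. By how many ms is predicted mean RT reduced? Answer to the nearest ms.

The RT saving is b·ΔH. Equiprobable H₀ = log₂(6) = 2.5850 bits; with the given probabilities H = 2.3631 bits.
b·(H₀ − H) = 215 × (2.5850 − 2.3631) = 47.70 ms.

48 ms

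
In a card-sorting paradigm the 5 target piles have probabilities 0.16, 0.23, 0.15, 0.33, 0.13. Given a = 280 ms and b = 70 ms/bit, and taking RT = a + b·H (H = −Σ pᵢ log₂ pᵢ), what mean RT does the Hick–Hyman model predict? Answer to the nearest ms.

H = 0.16·log₂(1/0.16) + 0.23·log₂(1/0.23) + 0.15·log₂(1/0.15) + 0.33·log₂(1/0.33) + 0.13·log₂(1/0.13) = 2.2317 bits.
RT = 280 + 70 × 2.2317 = 436.22 ms.

436 ms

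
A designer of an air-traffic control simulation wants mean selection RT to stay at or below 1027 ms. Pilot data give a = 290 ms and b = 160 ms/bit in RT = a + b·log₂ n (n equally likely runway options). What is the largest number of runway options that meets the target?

160·log₂ n ≤ 1027 − 290 = 737, giving log₂ n ≤ 4.6063 and n ≤ 24.357. The largest whole number is 24.

24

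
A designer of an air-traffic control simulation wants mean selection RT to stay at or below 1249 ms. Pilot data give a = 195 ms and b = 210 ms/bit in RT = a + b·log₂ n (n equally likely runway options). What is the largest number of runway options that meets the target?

32

Set 195 + 210·log₂ n ≤ 1249 → log₂ n ≤ (1249 − 195)/210 = 5.0190.
So n ≤ 2^5.0190 = 32.425; the largest integer n is 32.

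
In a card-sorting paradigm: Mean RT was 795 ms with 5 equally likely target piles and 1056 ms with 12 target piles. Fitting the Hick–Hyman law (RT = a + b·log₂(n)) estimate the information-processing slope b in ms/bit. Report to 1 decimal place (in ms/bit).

206.6 ms/bit

b = (RT₂ − RT₁)/(log₂ n₂ − log₂ n₁) = (1056 − 795)/(3.5850 − 2.3219) = 206.645 ms/bit.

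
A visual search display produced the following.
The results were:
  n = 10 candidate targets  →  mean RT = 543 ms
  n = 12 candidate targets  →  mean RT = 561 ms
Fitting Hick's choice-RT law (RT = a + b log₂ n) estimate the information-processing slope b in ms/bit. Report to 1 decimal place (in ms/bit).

b = (RT₂ − RT₁)/(log₂ n₂ − log₂ n₁) = (561 − 543)/(3.5850 − 3.3219) = 68.432 ms/bit.

68.4 ms/bit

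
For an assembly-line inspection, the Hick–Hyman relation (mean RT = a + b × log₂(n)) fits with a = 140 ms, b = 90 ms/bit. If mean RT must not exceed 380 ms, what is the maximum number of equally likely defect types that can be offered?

Set 140 + 90·log₂ n ≤ 380 → log₂ n ≤ (380 − 140)/90 = 2.6667.
So n ≤ 2^2.6667 = 6.350; the largest integer n is 6.

6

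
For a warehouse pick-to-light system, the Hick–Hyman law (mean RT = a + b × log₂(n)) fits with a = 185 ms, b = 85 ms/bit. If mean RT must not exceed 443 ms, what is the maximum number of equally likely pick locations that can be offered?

Information budget: (443 − 185)/85 = 3.0353 bits, so n ≤ 2^3.0353 = 8.198 → at most 8.

8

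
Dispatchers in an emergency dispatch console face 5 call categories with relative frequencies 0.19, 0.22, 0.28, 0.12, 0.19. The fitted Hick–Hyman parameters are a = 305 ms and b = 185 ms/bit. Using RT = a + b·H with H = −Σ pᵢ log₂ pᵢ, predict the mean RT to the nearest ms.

725 ms

H = 0.19·log₂(1/0.19) + 0.22·log₂(1/0.22) + 0.28·log₂(1/0.28) + 0.12·log₂(1/0.12) + 0.19·log₂(1/0.19) = 2.2723 bits.
RT = 305 + 185 × 2.2723 = 725.38 ms.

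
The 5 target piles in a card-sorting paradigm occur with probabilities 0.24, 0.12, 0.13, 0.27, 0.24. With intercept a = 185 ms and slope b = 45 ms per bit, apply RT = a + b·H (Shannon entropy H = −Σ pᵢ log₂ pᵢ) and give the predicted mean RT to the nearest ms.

H = 0.24·log₂(1/0.24) + 0.12·log₂(1/0.12) + 0.13·log₂(1/0.13) + 0.27·log₂(1/0.27) + 0.24·log₂(1/0.24) = 2.2480 bits.
RT = 185 + 45 × 2.2480 = 286.16 ms.

286 ms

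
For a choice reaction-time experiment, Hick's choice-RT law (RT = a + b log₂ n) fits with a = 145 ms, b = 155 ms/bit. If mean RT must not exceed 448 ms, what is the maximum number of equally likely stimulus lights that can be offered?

Information budget: (448 − 145)/155 = 1.9548 bits, so n ≤ 2^1.9548 = 3.877 → at most 3.

3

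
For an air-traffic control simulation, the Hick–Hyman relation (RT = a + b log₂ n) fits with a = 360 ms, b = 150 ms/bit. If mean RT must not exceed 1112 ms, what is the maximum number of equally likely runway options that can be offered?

32

Set 360 + 150·log₂ n ≤ 1112 → log₂ n ≤ (1112 − 360)/150 = 5.0133.
So n ≤ 2^5.0133 = 32.297; the largest integer n is 32.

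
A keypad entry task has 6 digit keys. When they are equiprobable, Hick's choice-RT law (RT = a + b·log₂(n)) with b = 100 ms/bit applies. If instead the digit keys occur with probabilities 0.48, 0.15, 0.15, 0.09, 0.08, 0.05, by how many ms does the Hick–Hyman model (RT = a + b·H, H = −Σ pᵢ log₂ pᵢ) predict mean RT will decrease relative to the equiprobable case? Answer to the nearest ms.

The RT saving is b·ΔH. Equiprobable H₀ = log₂(6) = 2.5850 bits; with the given probabilities H = 2.1496 bits.
b·(H₀ − H) = 100 × (2.5850 − 2.1496) = 43.53 ms.

44 ms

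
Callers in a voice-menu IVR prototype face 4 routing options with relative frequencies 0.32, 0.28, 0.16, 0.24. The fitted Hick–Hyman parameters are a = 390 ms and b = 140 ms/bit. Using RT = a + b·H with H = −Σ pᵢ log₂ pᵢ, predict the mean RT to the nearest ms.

Entropy contributions −pᵢ log₂ pᵢ: 0.5260, 0.5142, 0.4230, 0.4941; sum H = 1.9574 bits.
RT = a + bH = 390 + 140·1.9574 = 664.04 ms.

664 ms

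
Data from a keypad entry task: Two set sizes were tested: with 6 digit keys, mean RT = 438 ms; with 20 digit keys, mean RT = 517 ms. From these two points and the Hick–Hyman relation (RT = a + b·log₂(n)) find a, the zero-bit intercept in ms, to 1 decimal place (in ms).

320.4 ms

b = (RT₂ − RT₁)/(log₂ n₂ − log₂ n₁) = (517 − 438)/(4.3219 − 2.5850) = 45.482 ms/bit.
a = RT₁ − b·log₂ n₁ = 438 − 45.482 × 2.5850 = 320.432 ms.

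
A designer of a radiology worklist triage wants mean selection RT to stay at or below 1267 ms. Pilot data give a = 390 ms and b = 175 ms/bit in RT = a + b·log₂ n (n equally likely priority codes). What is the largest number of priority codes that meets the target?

175·log₂ n ≤ 1267 − 390 = 877, giving log₂ n ≤ 5.0114 and n ≤ 32.255. The largest whole number is 32.

32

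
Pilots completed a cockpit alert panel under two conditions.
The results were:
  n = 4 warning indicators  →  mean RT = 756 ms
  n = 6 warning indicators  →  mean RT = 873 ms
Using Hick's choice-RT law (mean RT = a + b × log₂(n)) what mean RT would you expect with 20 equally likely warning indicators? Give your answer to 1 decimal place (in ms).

1220.4 ms

RT is linear in log₂ n, so two points fix the line:
  b = (873 − 756) / (log₂ 6 − log₂ 4) = 117 / (2.5850 − 2) = 200.013 ms/bit
  a = 756 − 200.013 × 2 = 355.974 ms
Then RT(20) = 355.974 + 200.013 × log₂ 20 = 355.974 + 200.013 × 4.3219 ≈ 1220.415 ms.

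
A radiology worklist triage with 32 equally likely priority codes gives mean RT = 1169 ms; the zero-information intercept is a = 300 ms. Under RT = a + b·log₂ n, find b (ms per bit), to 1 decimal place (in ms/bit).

32 alternatives carry log₂ 32 = 5 bits; the choice cost is 1169 − 300 = 869 ms, so b = 869/5 = 173.800 ms/bit.

173.8 ms/bit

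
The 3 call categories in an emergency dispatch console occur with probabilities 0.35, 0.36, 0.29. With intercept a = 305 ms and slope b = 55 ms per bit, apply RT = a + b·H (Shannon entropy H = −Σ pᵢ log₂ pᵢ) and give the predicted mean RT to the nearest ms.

Entropy contributions −pᵢ log₂ pᵢ: 0.5301, 0.5306, 0.5179; sum H = 1.5786 bits.
RT = a + bH = 305 + 55·1.5786 = 391.82 ms.

392 ms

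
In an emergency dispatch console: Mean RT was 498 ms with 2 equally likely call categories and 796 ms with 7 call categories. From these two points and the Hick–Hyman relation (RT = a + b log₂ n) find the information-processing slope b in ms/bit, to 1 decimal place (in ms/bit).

164.9 ms/bit

Slope: b = (796 − 498) / (log₂ 7 − log₂ 2) = 298/1.8074 = 164.882 ms/bit.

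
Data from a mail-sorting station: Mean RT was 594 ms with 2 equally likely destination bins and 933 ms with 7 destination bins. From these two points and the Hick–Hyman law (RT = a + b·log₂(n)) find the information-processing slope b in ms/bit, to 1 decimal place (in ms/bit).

b = (RT₂ − RT₁)/(log₂ n₂ − log₂ n₁) = (933 − 594)/(2.8074 − 1) = 187.567 ms/bit.

187.6 ms/bit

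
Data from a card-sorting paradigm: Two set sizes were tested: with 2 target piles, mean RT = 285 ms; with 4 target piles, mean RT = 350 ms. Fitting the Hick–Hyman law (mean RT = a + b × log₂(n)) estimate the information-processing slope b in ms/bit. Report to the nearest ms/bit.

65 ms/bit

Slope: b = (350 − 285) / (log₂ 4 − log₂ 2) = 65/1.0000 = 65 ms/bit.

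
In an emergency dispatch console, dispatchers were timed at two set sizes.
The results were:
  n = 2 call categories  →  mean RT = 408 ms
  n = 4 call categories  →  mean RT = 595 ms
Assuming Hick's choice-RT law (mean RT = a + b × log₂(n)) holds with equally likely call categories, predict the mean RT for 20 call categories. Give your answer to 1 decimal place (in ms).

1029.2 ms

Fit slope and intercept:
  b = (595 − 408) / (log₂ 4 − log₂ 2) = 187 / (2 − 1) = 187.000 ms/bit
  a = 408 − 187.000 × 1 = 221.000 ms
Then RT(20) = 221.000 + 187.000 × log₂ 20 = 221.000 + 187.000 × 4.3219 ≈ 1029.201 ms.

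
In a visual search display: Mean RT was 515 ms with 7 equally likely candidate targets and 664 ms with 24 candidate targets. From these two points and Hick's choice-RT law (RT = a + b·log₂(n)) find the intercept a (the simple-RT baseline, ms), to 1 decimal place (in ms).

b = (RT₂ − RT₁)/(log₂ n₂ − log₂ n₁) = (664 − 515)/(4.5850 − 2.8074) = 83.821 ms/bit.
Intercept: a = 515 − 83.821·log₂(7) = 279.686 ms.

279.7 ms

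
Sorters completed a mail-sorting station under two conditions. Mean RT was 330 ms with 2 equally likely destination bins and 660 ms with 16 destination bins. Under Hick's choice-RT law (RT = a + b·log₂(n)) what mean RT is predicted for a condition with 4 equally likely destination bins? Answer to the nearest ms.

440 ms

Solve the two-equation system in a and b:
  b = (660 − 330) / (log₂ 16 − log₂ 2) = 330 / (4 − 1) = 110 ms/bit
  a = 330 − 110 × 1 = 220 ms
Then RT(4) = 220 + 110 × log₂ 4 = 220 + 110 × 2 ≈ 440.000 ms.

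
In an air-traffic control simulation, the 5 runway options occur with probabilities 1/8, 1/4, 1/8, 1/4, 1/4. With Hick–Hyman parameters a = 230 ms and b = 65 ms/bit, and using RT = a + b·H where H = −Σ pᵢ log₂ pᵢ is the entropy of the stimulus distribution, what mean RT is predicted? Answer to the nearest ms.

376 ms

Each term −pᵢ log₂ pᵢ: 0.125·3 + 0.25·2 + 0.125·3 + 0.25·2 + 0.25·2; summed, H = 2.250 bits.
Mean RT = a + bH = 230 + 65·2.250 = 376.25 ms.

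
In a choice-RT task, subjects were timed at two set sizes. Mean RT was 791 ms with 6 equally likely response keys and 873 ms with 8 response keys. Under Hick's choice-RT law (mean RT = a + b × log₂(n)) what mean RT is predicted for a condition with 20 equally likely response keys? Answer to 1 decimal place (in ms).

1134.2 ms

With log₂ n on the abscissa the relation is linear; from the two conditions:
  b = (873 − 791) / (log₂ 8 − log₂ 6) = 82 / (3 − 2.5850) = 197.573 ms/bit
  a = 791 − 197.573 × 2.5850 = 280.282 ms
Then RT(20) = 280.282 + 197.573 × log₂ 20 = 280.282 + 197.573 × 4.3219 ≈ 1134.177 ms.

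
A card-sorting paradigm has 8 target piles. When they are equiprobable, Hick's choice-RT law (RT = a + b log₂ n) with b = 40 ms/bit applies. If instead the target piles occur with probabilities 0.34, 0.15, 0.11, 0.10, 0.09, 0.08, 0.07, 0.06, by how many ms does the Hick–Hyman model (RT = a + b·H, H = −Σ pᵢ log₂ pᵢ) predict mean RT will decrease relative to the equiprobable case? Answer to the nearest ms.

10 ms

The RT saving is b·ΔH. Equiprobable H₀ = log₂(8) = 3.0000 bits; with the given probabilities H = 2.7384 bits.
b·(H₀ − H) = 40 × (3.0000 − 2.7384) = 10.46 ms.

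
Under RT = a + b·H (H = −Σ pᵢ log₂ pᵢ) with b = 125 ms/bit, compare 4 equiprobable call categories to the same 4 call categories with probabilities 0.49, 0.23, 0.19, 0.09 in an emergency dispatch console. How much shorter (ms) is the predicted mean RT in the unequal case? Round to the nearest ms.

30 ms

Equiprobable entropy H₀ = log₂ 4 = 2.0000 bits.
Skewed entropy H = −Σ pᵢ log₂ pᵢ = 1.7598 bits.
ΔRT = b·(H₀ − H) = 125 × 0.2402 = 30.02 ms.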